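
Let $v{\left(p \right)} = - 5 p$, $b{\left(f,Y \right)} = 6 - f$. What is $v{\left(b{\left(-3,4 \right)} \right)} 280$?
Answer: $-12600$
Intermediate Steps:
$v{\left(b{\left(-3,4 \right)} \right)} 280 = - 5 \left(6 - -3\right) 280 = - 5 \left(6 + 3\right) 280 = \left(-5\right) 9 \cdot 280 = \left(-45\right) 280 = -12600$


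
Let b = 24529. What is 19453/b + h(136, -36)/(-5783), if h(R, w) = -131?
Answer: 115709998/141851207 ≈ 0.81571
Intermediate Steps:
19453/b + h(136, -36)/(-5783) = 19453/24529 - 131/(-5783) = 19453*(1/24529) - 131*(-1/5783) = 19453/24529 + 131/5783 = 115709998/141851207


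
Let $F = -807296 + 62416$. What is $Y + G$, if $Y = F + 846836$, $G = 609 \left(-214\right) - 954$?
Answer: $-29324$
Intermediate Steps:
$G = -131280$ ($G = -130326 - 954 = -131280$)
$F = -744880$
$Y = 101956$ ($Y = -744880 + 846836 = 101956$)
$Y + G = 101956 - 131280 = -29324$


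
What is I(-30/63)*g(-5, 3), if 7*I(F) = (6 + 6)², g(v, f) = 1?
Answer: 144/7 ≈ 20.571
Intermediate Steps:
I(F) = 144/7 (I(F) = (6 + 6)²/7 = (⅐)*12² = (⅐)*144 = 144/7)
I(-30/63)*g(-5, 3) = (144/7)*1 = 144/7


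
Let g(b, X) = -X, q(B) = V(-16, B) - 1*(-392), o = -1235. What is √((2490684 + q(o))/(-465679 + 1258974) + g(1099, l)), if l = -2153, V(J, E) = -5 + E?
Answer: √1356894582924445/793295 ≈ 46.434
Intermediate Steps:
q(B) = 387 + B (q(B) = (-5 + B) - 1*(-392) = (-5 + B) + 392 = 387 + B)
√((2490684 + q(o))/(-465679 + 1258974) + g(1099, l)) = √((2490684 + (387 - 1235))/(-465679 + 1258974) - 1*(-2153)) = √((2490684 - 848)/793295 + 2153) = √(2489836*(1/793295) + 2153) = √(2489836/793295 + 2153) = √(1710453971/793295) = √1356894582924445/793295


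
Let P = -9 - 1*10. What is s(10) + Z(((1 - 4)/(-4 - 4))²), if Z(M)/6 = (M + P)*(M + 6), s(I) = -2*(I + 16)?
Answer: -1529549/2048 ≈ -746.85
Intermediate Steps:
P = -19 (P = -9 - 10 = -19)
s(I) = -32 - 2*I (s(I) = -2*(16 + I) = -32 - 2*I)
Z(M) = 6*(-19 + M)*(6 + M) (Z(M) = 6*((M - 19)*(M + 6)) = 6*((-19 + M)*(6 + M)) = 6*(-19 + M)*(6 + M))
s(10) + Z(((1 - 4)/(-4 - 4))²) = (-32 - 2*10) + (-684 - 78*(1 - 4)²/(-4 - 4)² + 6*(((1 - 4)/(-4 - 4))²)²) = (-32 - 20) + (-684 - 78*(-3/(-8))² + 6*((-3/(-8))²)²) = -52 + (-684 - 78*(-3*(-⅛))² + 6*((-3*(-⅛))²)²) = -52 + (-684 - 78*(3/8)² + 6*((3/8)²)²) = -52 + (-684 - 78*9/64 + 6*(9/64)²) = -52 + (-684 - 351/32 + 6*(81/4096)) = -52 + (-684 - 351/32 + 243/2048) = -52 - 1423053/2048 = -1529549/2048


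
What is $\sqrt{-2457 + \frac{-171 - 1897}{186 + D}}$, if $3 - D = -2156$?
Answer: $\frac{i \sqrt{13515953885}}{2345} \approx 49.577 i$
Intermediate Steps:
$D = 2159$ ($D = 3 - -2156 = 3 + 2156 = 2159$)
$\sqrt{-2457 + \frac{-171 - 1897}{186 + D}} = \sqrt{-2457 + \frac{-171 - 1897}{186 + 2159}} = \sqrt{-2457 - \frac{2068}{2345}} = \sqrt{- \frac{5763733}{2345}} = \frac{i \sqrt{13515953885}}{2345}$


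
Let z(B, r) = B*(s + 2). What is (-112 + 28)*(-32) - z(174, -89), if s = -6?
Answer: 3384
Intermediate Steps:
z(B, r) = -4*B (z(B, r) = B*(-6 + 2) = B*(-4) = -4*B)
(-112 + 28)*(-32) - z(174, -89) = (-112 + 28)*(-32) - (-4)*174 = -84*(-32) - 1*(-696) = 2688 + 696 = 3384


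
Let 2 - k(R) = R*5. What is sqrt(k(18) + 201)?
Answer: sqrt(113) ≈ 10.630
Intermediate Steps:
k(R) = 2 - 5*R (k(R) = 2 - R*5 = 2 - 5*R)
sqrt(k(18) + 201) = sqrt((2 - 5*18) + 201) = sqrt((2 - 90) + 201) = sqrt(-88 + 201) = sqrt(113)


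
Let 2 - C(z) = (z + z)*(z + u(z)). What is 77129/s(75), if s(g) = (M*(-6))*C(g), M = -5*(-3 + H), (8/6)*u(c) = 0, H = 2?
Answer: 77129/337440 ≈ 0.22857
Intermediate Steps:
u(c) = 0 (u(c) = (¾)*0 = 0)
C(z) = 2 - 2*z² (C(z) = 2 - (z + z)*(z + 0) = 2 - 2*z*z = 2 - 2*z²)
M = 5 (M = -5*(-3 + 2) = -5*(-1) = 5)
s(g) = -60 + 60*g² (s(g) = (5*(-6))*(2 - 2*g²) = -30*(2 - 2*g²) = -60 + 60*g²)
77129/s(75) = 77129/(-60 + 60*75²) = 77129/(-60 + 60*5625) = 77129/(-60 + 337500) = 77129/337440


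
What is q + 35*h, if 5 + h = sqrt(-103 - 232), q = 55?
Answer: -120 + 35*I*sqrt(335) ≈ -120.0 + 640.61*I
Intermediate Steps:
h = -5 + I*sqrt(335) (h = -5 + sqrt(-103 - 232) = -5 + sqrt(-335) = -5 + I*sqrt(335) ≈ -5.0 + 18.303*I)
q + 35*h = 55 + 35*(-5 + I*sqrt(335)) = 55 + (-175 + 35*I*sqrt(335)) = -120 + 35*I*sqrt(335)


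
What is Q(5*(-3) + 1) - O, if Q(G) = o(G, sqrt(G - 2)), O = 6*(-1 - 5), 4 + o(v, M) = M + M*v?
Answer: 32 - 52*I ≈ 32.0 - 52.0*I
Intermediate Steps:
o(v, M) = -4 + M + M*v (o(v, M) = -4 + (M + M*v) = -4 + M + M*v)
O = -36 (O = 6*(-6) = -36)
Q(G) = -4 + sqrt(-2 + G) + G*sqrt(-2 + G) (Q(G) = -4 + sqrt(G - 2) + sqrt(G - 2)*G = -4 + sqrt(-2 + G) + sqrt(-2 + G)*G = -4 + sqrt(-2 + G) + G*sqrt(-2 + G))
Q(5*(-3) + 1) - O = (-4 + sqrt(-2 + (5*(-3) + 1)) + (5*(-3) + 1)*sqrt(-2 + (5*(-3) + 1))) - 1*(-36) = (-4 + sqrt(-2 + (-15 + 1)) + (-15 + 1)*sqrt(-2 + (-15 + 1))) + 36 = (-4 + sqrt(-2 - 14) - 14*sqrt(-2 - 14)) + 36 = (-4 + sqrt(-16) - 56*I) + 36 = (-4 + 4*I - 56*I) + 36 = (-4 - 52*I) + 36 = 32 - 52*I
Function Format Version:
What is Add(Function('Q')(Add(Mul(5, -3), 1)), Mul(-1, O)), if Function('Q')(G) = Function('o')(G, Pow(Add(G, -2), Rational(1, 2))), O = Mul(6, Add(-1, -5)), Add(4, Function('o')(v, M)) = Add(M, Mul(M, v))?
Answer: Add(32, Mul(-52, I)) ≈ Add(32.000, Mul(-52.000, I))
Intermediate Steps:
Function('o')(v, M) = Add(-4, M, Mul(M, v)) (Function('o')(v, M) = Add(-4, Add(M, Mul(M, v))) = Add(-4, M, Mul(M, v)))
O = -36 (O = Mul(6, -6) = -36)
Function('Q')(G) = Add(-4, Pow(Add(-2, G), Rational(1, 2)), Mul(G, Pow(Add(-2, G), Rational(1, 2)))) (Function('Q')(G) = Add(-4, Pow(Add(G, -2), Rational(1, 2)), Mul(Pow(Add(G, -2), Rational(1, 2)), G)) = Add(-4, Pow(Add(-2, G), Rational(1, 2)), Mul(Pow(Add(-2, G), Rational(1, 2)), G)) = Add(-4, Pow(Add(-2, G), Rational(1, 2)), Mul(G, Pow(Add(-2, G), Rational(1, 2)))))
Add(Function('Q')(Add(Mul(5, -3), 1)), Mul(-1, O)) = Add(Add(-4, Pow(Add(-2, Add(Mul(5, -3), 1)), Rational(1, 2)), Mul(Add(Mul(5, -3), 1), Pow(Add(-2, Add(Mul(5, -3), 1)), Rational(1, 2)))), Mul(-1, -36)) = Add(Add(-4, Pow(Add(-2, Add(-15, 1)), Rational(1, 2)), Mul(Add(-15, 1), Pow(Add(-2, Add(-15, 1)), Rational(1, 2)))), 36) = Add(Add(-4, Pow(Add(-2, -14), Rational(1, 2)), Mul(-14, Pow(Add(-2, -14), Rational(1, 2)))), 36) = Add(Add(-4, Pow(-16, Rational(1, 2)), Mul(-14, Pow(-16, Rational(1, 2)))), 36) = Add(Add(-4, Mul(4, I), Mul(-14, Mul(4, I))), 36) = Add(Add(-4, Mul(4, I), Mul(-56, I)), 36) = Add(Add(-4, Mul(-52, I)), 36) = Add(32, Mul(-52, I))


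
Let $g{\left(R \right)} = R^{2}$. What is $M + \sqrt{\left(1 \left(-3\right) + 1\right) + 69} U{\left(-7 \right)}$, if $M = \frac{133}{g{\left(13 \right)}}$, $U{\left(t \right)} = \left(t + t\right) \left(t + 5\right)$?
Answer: $\frac{133}{169} + 28 \sqrt{67} \approx 229.98$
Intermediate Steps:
$U{\left(t \right)} = 2 t \left(5 + t\right)$
$M = \frac{133}{169}$ ($M = \frac{133}{13^{2}} = \frac{133}{169} \approx 0.78698$)
$M + \sqrt{\left(1 \left(-3\right) + 1\right) + 69} U{\left(-7 \right)} = \frac{133}{169} + \sqrt{\left(1 \left(-3\right) + 1\right) + 69} \cdot 2 \left(-7\right) \left(5 - 7\right) = \frac{133}{169} + \sqrt{\left(-3 + 1\right) + 69} \cdot 2 \left(-7\right) \left(-2\right) = \frac{133}{169} + \sqrt{-2 + 69} \cdot 28 = \frac{133}{169} + \sqrt{67} \cdot 28 = \frac{133}{169} + 28 \sqrt{67}$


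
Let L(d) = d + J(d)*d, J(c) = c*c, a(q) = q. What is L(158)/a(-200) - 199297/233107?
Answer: -13136048967/666020 ≈ -19723.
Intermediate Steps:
J(c) = c²
L(d) = d + d³ (L(d) = d + d²*d = d + d³)
L(158)/a(-200) - 199297/233107 = (158 + 158³)/(-200) - 199297/233107 = (158 + 3944312)*(-1/200) - 199297*1/233107 = 3944470*(-1/200) - 28471/33301 = -394447/20 - 28471/33301 = -13136048967/666020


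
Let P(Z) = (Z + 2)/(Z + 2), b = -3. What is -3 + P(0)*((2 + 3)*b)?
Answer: -18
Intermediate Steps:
P(Z) = 1 (P(Z) = (2 + Z)/(2 + Z) = 1)
-3 + P(0)*((2 + 3)*b) = -3 + 1*((2 + 3)*(-3)) = -3 + 1*(5*(-3)) = -3 + 1*(-15) = -3 - 15 = -18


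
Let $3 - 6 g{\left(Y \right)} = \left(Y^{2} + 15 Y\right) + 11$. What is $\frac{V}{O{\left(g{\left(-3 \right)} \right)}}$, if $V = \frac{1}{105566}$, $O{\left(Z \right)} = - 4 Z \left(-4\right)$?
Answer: $\frac{3}{23646784} \approx 1.2687 \cdot 10^{-7}$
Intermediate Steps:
$g{\left(Y \right)} = - \frac{4}{3} - \frac{5 Y}{2} - \frac{Y^{2}}{6}$ ($g{\left(Y \right)} = \frac{1}{2} - \frac{\left(Y^{2} + 15 Y\right) + 11}{6} = \frac{1}{2} - \frac{11 + Y^{2} + 15 Y}{6} = \frac{1}{2} - \left(\frac{11}{6} + \frac{Y^{2}}{6} + \frac{5 Y}{2}\right) = - \frac{4}{3} - \frac{5 Y}{2} - \frac{Y^{2}}{6}$)
$O{\left(Z \right)} = 16 Z$
$V = \frac{1}{105566} \approx 9.4727 \cdot 10^{-6}$
$\frac{V}{O{\left(g{\left(-3 \right)} \right)}} = \frac{1}{105566 \cdot 16 \left(- \frac{4}{3} - - \frac{15}{2} - \frac{\left(-3\right)^{2}}{6}\right)} = \frac{1}{105566 \cdot 16 \left(- \frac{4}{3} + \frac{15}{2} - \frac{3}{2}\right)} = \frac{1}{105566 \cdot 16 \cdot \frac{14}{3}} = \frac{1}{105566 \cdot \frac{224}{3}} = \frac{1}{105566} \cdot \frac{3}{224} = \frac{3}{23646784}$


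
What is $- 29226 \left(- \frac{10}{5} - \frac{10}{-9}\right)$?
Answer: $\frac{77936}{3} \approx 25979.0$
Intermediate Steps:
$- 29226 \left(- \frac{10}{5} - \frac{10}{-9}\right) = - 29226 \left(\left(-10\right) \frac{1}{5} - - \frac{10}{9}\right) = - 29226 \left(-2 + \frac{10}{9}\right) = \left(-29226\right) \left(- \frac{8}{9}\right) = \frac{77936}{3}$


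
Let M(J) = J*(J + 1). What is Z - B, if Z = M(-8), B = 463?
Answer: -407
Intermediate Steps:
M(J) = J*(1 + J)
Z = 56 (Z = -8*(1 - 8) = -8*(-7) = 56)
Z - B = 56 - 1*463 = 56 - 463 = -407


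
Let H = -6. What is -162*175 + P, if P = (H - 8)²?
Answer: -28154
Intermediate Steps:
P = 196 (P = (-6 - 8)² = (-14)² = 196)
-162*175 + P = -162*175 + 196 = -28350 + 196 = -28154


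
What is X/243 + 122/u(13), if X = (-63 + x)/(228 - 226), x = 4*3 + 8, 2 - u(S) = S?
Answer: -59765/5346 ≈ -11.179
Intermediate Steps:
u(S) = 2 - S
x = 20 (x = 12 + 8 = 20)
X = -43/2 (X = (-63 + 20)/(228 - 226) = -43/2 ≈ -21.500)
X/243 + 122/u(13) = -43/2/243 + 122/(2 - 1*13) = -43/2*1/243 + 122/(2 - 13) = -43/486 + 122/(-11) = -43/486 + 122*(-1/11) = -43/486 - 122/11 = -59765/5346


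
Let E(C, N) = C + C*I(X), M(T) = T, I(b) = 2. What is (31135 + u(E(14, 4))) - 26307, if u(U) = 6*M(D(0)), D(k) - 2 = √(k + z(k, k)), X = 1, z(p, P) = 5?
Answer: 4840 + 6*√5 ≈ 4853.4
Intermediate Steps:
D(k) = 2 + √(5 + k) (D(k) = 2 + √(k + 5) = 2 + √(5 + k))
E(C, N) = 3*C (E(C, N) = C + C*2 = C + 2*C = 3*C)
u(U) = 12 + 6*√5 (u(U) = 6*(2 + √(5 + 0)) = 6*(2 + √5) = 12 + 6*√5)
(31135 + u(E(14, 4))) - 26307 = (31135 + (12 + 6*√5)) - 26307 = (31147 + 6*√5) - 26307 = 4840 + 6*√5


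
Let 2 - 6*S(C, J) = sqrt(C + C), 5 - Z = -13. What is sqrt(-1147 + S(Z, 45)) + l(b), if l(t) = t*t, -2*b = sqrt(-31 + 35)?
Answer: 1 + I*sqrt(10329)/3 ≈ 1.0 + 33.877*I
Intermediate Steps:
Z = 18 (Z = 5 - 1*(-13) = 5 + 13 = 18)
S(C, J) = 1/3 - sqrt(2)*sqrt(C)/6 (S(C, J) = 1/3 - sqrt(C + C)/6 = 1/3 - sqrt(2)*sqrt(C)/6)
b = -1 (b = -sqrt(-31 + 35)/2 = -sqrt(4)/2 = -1/2*2 = -1)
l(t) = t**2
sqrt(-1147 + S(Z, 45)) + l(b) = sqrt(-1147 + (1/3 - sqrt(2)*sqrt(18)/6)) + (-1)**2 = sqrt(-1147 + (1/3 - sqrt(2)*3*sqrt(2)/6)) + 1 = sqrt(-1147 + (1/3 - 1)) + 1 = sqrt(-1147 - 2/3) + 1 = sqrt(-3443/3) + 1 = I*sqrt(10329)/3 + 1 = 1 + I*sqrt(10329)/3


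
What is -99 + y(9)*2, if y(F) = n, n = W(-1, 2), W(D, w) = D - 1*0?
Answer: -101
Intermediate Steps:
W(D, w) = D (W(D, w) = D + 0 = D)
n = -1
y(F) = -1
-99 + y(9)*2 = -99 - 1*2 = -99 - 2 = -101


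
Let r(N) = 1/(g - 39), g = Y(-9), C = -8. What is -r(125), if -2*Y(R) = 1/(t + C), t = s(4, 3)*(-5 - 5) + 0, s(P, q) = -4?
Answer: 64/2497 ≈ 0.025631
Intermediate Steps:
t = 40 (t = -4*(-5 - 5) + 0 = -4*(-10) + 0 = 40 + 0 = 40)
Y(R) = -1/64 (Y(R) = -1/(2*(40 - 8)) = -½/32 = -½*1/32 = -1/64)
g = -1/64 ≈ -0.015625
r(N) = -64/2497 (r(N) = 1/(-1/64 - 39) = 1/(-2497/64) = -64/2497)
-r(125) = -1*(-64/2497) = 64/2497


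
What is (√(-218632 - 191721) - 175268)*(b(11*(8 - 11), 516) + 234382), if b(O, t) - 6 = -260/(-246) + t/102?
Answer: -85902018449728/2091 + 490118096*I*√410353/2091 ≈ -4.1082e+10 + 1.5015e+8*I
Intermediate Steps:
b(O, t) = 868/123 + t/102 (b(O, t) = 6 + (-260/(-246) + t/102) = 6 + (-260*(-1/246) + t*(1/102)) = 6 + (130/123 + t/102) = 868/123 + t/102)
(√(-218632 - 191721) - 175268)*(b(11*(8 - 11), 516) + 234382) = (√(-218632 - 191721) - 175268)*((868/123 + (1/102)*516) + 234382) = (√(-410353) - 175268)*((868/123 + 86/17) + 234382) = (I*√410353 - 175268)*(25334/2091 + 234382) = (-175268 + I*√410353)*(490118096/2091) = -85902018449728/2091 + 490118096*I*√410353/2091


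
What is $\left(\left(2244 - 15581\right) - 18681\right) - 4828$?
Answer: $-36846$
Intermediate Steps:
$\left(\left(2244 - 15581\right) - 18681\right) - 4828 = \left(-13337 - 18681\right) - 4828 = -32018 - 4828 = -36846$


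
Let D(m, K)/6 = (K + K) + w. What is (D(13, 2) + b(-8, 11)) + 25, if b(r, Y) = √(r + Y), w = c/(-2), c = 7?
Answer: 28 + √3 ≈ 29.732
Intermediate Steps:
w = -7/2 (w = 7/(-2) = 7*(-½) = -7/2 ≈ -3.5000)
D(m, K) = -21 + 12*K (D(m, K) = 6*((K + K) - 7/2) = 6*(2*K - 7/2) = 6*(-7/2 + 2*K) = -21 + 12*K)
b(r, Y) = √(Y + r)
(D(13, 2) + b(-8, 11)) + 25 = ((-21 + 12*2) + √(11 - 8)) + 25 = ((-21 + 24) + √3) + 25 = (3 + √3) + 25 = 28 + √3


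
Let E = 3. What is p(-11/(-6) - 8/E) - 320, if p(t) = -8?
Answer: -328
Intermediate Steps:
p(-11/(-6) - 8/E) - 320 = -8 - 320 = -328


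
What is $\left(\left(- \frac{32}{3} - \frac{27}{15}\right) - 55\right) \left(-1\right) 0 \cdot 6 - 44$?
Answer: $-44$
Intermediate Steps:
$\left(\left(- \frac{32}{3} - \frac{27}{15}\right) - 55\right) \left(-1\right) 0 \cdot 6 - 44 = \left(\left(\left(-32\right) \frac{1}{3} - \frac{9}{5}\right) - 55\right) 0 \cdot 6 - 44 = \left(\left(- \frac{32}{3} - \frac{9}{5}\right) - 55\right) 0 - 44 = \left(- \frac{187}{15} - 55\right) 0 - 44 = \left(- \frac{1012}{15}\right) 0 - 44 = 0 - 44 = -44$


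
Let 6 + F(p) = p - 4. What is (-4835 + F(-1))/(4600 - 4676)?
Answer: 2423/38 ≈ 63.763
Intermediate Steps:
F(p) = -10 + p (F(p) = -6 + (p - 4) = -6 + (-4 + p) = -10 + p)
(-4835 + F(-1))/(4600 - 4676) = (-4835 + (-10 - 1))/(4600 - 4676) = (-4835 - 11)/(-76) = -4846*(-1/76) = 2423/38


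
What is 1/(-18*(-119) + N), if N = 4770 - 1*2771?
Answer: 1/4141 ≈ 0.00024149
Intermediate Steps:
N = 1999 (N = 4770 - 2771 = 1999)
1/(-18*(-119) + N) = 1/(-18*(-119) + 1999) = 1/(2142 + 1999) = 1/4141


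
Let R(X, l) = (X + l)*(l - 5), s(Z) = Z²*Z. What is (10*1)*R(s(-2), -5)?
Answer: 1300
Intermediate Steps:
s(Z) = Z³
R(X, l) = (-5 + l)*(X + l) (R(X, l) = (X + l)*(-5 + l) = (-5 + l)*(X + l))
(10*1)*R(s(-2), -5) = (10*1)*((-5)² - 5*(-2)³ - 5*(-5) + (-2)³*(-5)) = 10*(25 - 5*(-8) + 25 - 8*(-5)) = 10*(25 + 40 + 25 + 40) = 10*130 = 1300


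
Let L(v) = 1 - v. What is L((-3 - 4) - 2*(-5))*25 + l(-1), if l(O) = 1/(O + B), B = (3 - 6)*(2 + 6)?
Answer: -1251/25 ≈ -50.040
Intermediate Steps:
B = -24 (B = -3*8 = -24)
l(O) = 1/(-24 + O) (l(O) = 1/(O - 24) = 1/(-24 + O))
L((-3 - 4) - 2*(-5))*25 + l(-1) = (1 - ((-3 - 4) - 2*(-5)))*25 + 1/(-24 - 1) = (1 - (-7 + 10))*25 + 1/(-25) = (1 - 1*3)*25 - 1/25 = (1 - 3)*25 - 1/25 = -2*25 - 1/25 = -50 - 1/25 = -1251/25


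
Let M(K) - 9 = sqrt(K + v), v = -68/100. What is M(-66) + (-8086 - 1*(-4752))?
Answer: -3325 + I*sqrt(1667)/5 ≈ -3325.0 + 8.1658*I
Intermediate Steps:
v = -17/25 (v = -68*1/100 = -17/25 ≈ -0.68000)
M(K) = 9 + sqrt(-17/25 + K) (M(K) = 9 + sqrt(K - 17/25) = 9 + sqrt(-17/25 + K))
M(-66) + (-8086 - 1*(-4752)) = (9 + sqrt(-17 + 25*(-66))/5) + (-8086 - 1*(-4752)) = (9 + sqrt(-17 - 1650)/5) + (-8086 + 4752) = (9 + sqrt(-1667)/5) - 3334 = (9 + (I*sqrt(1667))/5) - 3334 = (9 + I*sqrt(1667)/5) - 3334 = -3325 + I*sqrt(1667)/5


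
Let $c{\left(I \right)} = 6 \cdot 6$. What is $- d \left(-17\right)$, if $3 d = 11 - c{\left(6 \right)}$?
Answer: $- \frac{425}{3} \approx -141.67$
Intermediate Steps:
$c{\left(I \right)} = 36$
$d = - \frac{25}{3}$ ($d = \frac{11 - 36}{3} = \frac{1}{3} \left(-25\right) = - \frac{25}{3} \approx -8.3333$)
$- d \left(-17\right) = - \frac{\left(-25\right) \left(-17\right)}{3} = \left(-1\right) \frac{425}{3} = - \frac{425}{3}$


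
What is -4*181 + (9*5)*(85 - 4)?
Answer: 2921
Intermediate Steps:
-4*181 + (9*5)*(85 - 4) = -724 + 45*81 = -724 + 3645 = 2921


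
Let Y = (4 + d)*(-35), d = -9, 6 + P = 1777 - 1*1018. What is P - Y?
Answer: 578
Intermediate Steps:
P = 753 (P = -6 + (1777 - 1*1018) = -6 + (1777 - 1018) = -6 + 759 = 753)
Y = 175 (Y = (4 - 9)*(-35) = -5*(-35) = 175)
P - Y = 753 - 1*175 = 753 - 175 = 578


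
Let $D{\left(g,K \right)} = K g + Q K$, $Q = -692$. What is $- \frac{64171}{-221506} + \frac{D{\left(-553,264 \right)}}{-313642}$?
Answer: $\frac{46465656431}{34736792426} \approx 1.3377$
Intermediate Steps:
$D{\left(g,K \right)} = - 692 K + K g$ ($D{\left(g,K \right)} = K g - 692 K = - 692 K + K g$)
$- \frac{64171}{-221506} + \frac{D{\left(-553,264 \right)}}{-313642} = - \frac{64171}{-221506} + \frac{264 \left(-692 - 553\right)}{-313642} = \left(-64171\right) \left(- \frac{1}{221506}\right) + 264 \left(-1245\right) \left(- \frac{1}{313642}\right) = \frac{64171}{221506} - - \frac{164340}{156821} = \frac{64171}{221506} + \frac{164340}{156821} = \frac{46465656431}{34736792426}$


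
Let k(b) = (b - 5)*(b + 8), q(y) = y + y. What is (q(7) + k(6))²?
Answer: 784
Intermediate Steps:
q(y) = 2*y
k(b) = (-5 + b)*(8 + b)
(q(7) + k(6))² = (2*7 + (-40 + 6² + 3*6))² = (14 + (-40 + 36 + 18))² = (14 + 14)² = 28² = 784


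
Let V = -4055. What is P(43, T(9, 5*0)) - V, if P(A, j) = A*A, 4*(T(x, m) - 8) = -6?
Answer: 5904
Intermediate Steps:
T(x, m) = 13/2 (T(x, m) = 8 + (¼)*(-6) = 8 - 3/2 = 13/2)
P(A, j) = A²
P(43, T(9, 5*0)) - V = 43² - 1*(-4055) = 1849 + 4055 = 5904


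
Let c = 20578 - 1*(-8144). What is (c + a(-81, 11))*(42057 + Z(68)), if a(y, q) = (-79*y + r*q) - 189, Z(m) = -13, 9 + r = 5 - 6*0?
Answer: 1466831072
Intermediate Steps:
r = -4 (r = -9 + (5 - 6*0) = -9 + (5 + 0) = -9 + 5 = -4)
c = 28722 (c = 20578 + 8144 = 28722)
a(y, q) = -189 - 79*y - 4*q (a(y, q) = (-79*y - 4*q) - 189 = -189 - 79*y - 4*q)
(c + a(-81, 11))*(42057 + Z(68)) = (28722 + (-189 - 79*(-81) - 4*11))*(42057 - 13) = (28722 + (-189 + 6399 - 44))*42044 = (28722 + 6166)*42044 = 34888*42044 = 1466831072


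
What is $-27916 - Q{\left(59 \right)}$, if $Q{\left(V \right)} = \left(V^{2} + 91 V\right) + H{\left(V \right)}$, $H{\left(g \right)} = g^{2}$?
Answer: $-40247$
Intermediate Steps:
$Q{\left(V \right)} = 2 V^{2} + 91 V$ ($Q{\left(V \right)} = \left(V^{2} + 91 V\right) + V^{2} = 2 V^{2} + 91 V$)
$-27916 - Q{\left(59 \right)} = -27916 - 59 \left(91 + 2 \cdot 59\right) = -27916 - 59 \left(91 + 118\right) = -27916 - 59 \cdot 209 = -27916 - 12331 = -40247$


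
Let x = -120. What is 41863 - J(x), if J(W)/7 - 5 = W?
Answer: 42668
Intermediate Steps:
J(W) = 35 + 7*W
41863 - J(x) = 41863 - (35 + 7*(-120)) = 41863 - (35 - 840) = 41863 - 1*(-805) = 41863 + 805 = 42668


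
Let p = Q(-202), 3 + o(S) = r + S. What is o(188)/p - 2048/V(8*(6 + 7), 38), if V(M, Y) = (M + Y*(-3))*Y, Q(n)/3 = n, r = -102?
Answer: 302387/57570 ≈ 5.2525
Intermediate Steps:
Q(n) = 3*n
o(S) = -105 + S (o(S) = -3 + (-102 + S) = -105 + S)
p = -606 (p = 3*(-202) = -606)
V(M, Y) = Y*(M - 3*Y) (V(M, Y) = (M - 3*Y)*Y = Y*(M - 3*Y))
o(188)/p - 2048/V(8*(6 + 7), 38) = (-105 + 188)/(-606) - 2048*1/(38*(8*(6 + 7) - 3*38)) = 83*(-1/606) - 2048*1/(38*(8*13 - 114)) = -83/606 - 2048*1/(38*(104 - 114)) = -83/606 - 2048/(38*(-10)) = -83/606 - 2048/(-380) = -83/606 - 2048*(-1/380) = -83/606 + 512/95 = 302387/57570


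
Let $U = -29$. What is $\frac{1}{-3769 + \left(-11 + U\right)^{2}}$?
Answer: $- \frac{1}{2169} \approx -0.00046104$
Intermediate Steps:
$\frac{1}{-3769 + \left(-11 + U\right)^{2}} = \frac{1}{-3769 + \left(-11 - 29\right)^{2}} = \frac{1}{-3769 + \left(-40\right)^{2}} = \frac{1}{-3769 + 1600} = \frac{1}{-2169} = - \frac{1}{2169}$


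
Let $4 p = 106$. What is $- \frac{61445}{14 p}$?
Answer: $- \frac{61445}{371} \approx -165.62$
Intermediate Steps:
$p = \frac{53}{2}$ ($p = \frac{1}{4} \cdot 106 = \frac{53}{2} \approx 26.5$)
$- \frac{61445}{14 p} = - \frac{61445}{14 \cdot \frac{53}{2}} = - \frac{61445}{371}$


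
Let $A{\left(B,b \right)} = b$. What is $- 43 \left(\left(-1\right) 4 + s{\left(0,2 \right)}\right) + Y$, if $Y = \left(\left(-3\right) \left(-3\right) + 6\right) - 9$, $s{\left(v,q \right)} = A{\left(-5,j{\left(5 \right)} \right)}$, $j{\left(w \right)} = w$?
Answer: $-37$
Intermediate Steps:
$s{\left(v,q \right)} = 5$
$Y = 6$ ($Y = \left(9 + 6\right) - 9 = 15 - 9 = 6$)
$- 43 \left(\left(-1\right) 4 + s{\left(0,2 \right)}\right) + Y = - 43 \left(\left(-1\right) 4 + 5\right) + 6 = - 43 \left(-4 + 5\right) + 6 = \left(-43\right) 1 + 6 = -43 + 6 = -37$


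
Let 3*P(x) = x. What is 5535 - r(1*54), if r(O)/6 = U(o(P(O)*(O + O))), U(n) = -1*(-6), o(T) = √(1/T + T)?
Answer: 5499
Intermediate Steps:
P(x) = x/3
o(T) = √(T + 1/T)
U(n) = 6
r(O) = 36 (r(O) = 6*6 = 36)
5535 - r(1*54) = 5535 - 1*36 = 5535 - 36 = 5499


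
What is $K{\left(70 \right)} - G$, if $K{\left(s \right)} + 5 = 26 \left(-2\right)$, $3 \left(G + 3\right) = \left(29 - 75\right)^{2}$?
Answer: $- \frac{2278}{3} \approx -759.33$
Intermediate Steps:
$G = \frac{2107}{3}$ ($G = -3 + \frac{\left(29 - 75\right)^{2}}{3} = -3 + \frac{\left(-46\right)^{2}}{3} = -3 + \frac{1}{3} \cdot 2116 = -3 + \frac{2116}{3} = \frac{2107}{3} \approx 702.33$)
$K{\left(s \right)} = -57$ ($K{\left(s \right)} = -5 + 26 \left(-2\right) = -5 - 52 = -57$)
$K{\left(70 \right)} - G = -57 - \frac{2107}{3} = - \frac{2278}{3}$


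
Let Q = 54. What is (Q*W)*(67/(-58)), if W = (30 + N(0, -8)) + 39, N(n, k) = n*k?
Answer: -124821/29 ≈ -4304.2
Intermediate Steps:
N(n, k) = k*n
W = 69 (W = (30 - 8*0) + 39 = (30 + 0) + 39 = 30 + 39 = 69)
(Q*W)*(67/(-58)) = (54*69)*(67/(-58)) = 3726*(67*(-1/58)) = 3726*(-67/58) = -124821/29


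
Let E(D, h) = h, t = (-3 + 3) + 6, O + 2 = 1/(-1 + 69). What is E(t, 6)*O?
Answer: -405/34 ≈ -11.912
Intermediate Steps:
O = -135/68 (O = -2 + 1/(-1 + 69) = -2 + 1/68 = -135/68 ≈ -1.9853)
t = 6 (t = 0 + 6 = 6)
E(t, 6)*O = 6*(-135/68) = -405/34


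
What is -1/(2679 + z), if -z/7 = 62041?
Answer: 1/431608 ≈ 2.3169e-6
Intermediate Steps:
z = -434287 (z = -7*62041 = -434287)
-1/(2679 + z) = -1/(2679 - 434287) = -1/(-431608) = -1*(-1/431608) = 1/431608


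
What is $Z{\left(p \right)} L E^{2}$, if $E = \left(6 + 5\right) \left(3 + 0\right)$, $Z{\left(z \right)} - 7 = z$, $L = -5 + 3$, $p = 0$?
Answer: $-15246$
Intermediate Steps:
$L = -2$
$Z{\left(z \right)} = 7 + z$
$E = 33$ ($E = 11 \cdot 3 = 33$)
$Z{\left(p \right)} L E^{2} = \left(7 + 0\right) \left(-2\right) 33^{2} = 7 \left(-2\right) 1089 = \left(-14\right) 1089 = -15246$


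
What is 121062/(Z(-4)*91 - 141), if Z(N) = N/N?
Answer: -60531/25 ≈ -2421.2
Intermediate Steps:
Z(N) = 1
121062/(Z(-4)*91 - 141) = 121062/(1*91 - 141) = 121062/(91 - 141) = 121062/(-50) = 121062*(-1/50) = -60531/25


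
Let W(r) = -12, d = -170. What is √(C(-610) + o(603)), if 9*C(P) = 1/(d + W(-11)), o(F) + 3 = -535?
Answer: I*√160386590/546 ≈ 23.195*I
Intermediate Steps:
o(F) = -538 (o(F) = -3 - 535 = -538)
C(P) = -1/1638 (C(P) = 1/(9*(-170 - 12)) = (⅑)/(-182) = (⅑)*(-1/182) = -1/1638)
√(C(-610) + o(603)) = √(-1/1638 - 538) = √(-881245/1638) = I*√160386590/546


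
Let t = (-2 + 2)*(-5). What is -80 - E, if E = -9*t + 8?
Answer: -88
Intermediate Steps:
t = 0 (t = 0*(-5) = 0)
E = 8 (E = -9*0 + 8 = 0 + 8 = 8)
-80 - E = -80 - 1*8 = -80 - 8 = -88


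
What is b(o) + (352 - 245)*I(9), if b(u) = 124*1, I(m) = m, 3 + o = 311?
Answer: 1087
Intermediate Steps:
o = 308 (o = -3 + 311 = 308)
b(u) = 124
b(o) + (352 - 245)*I(9) = 124 + (352 - 245)*9 = 124 + 107*9 = 124 + 963 = 1087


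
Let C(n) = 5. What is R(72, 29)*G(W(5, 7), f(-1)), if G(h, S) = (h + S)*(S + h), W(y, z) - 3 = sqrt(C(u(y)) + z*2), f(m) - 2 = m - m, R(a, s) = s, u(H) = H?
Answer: 1276 + 290*sqrt(19) ≈ 2540.1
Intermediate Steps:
f(m) = 2 (f(m) = 2 + (m - m) = 2 + 0 = 2)
W(y, z) = 3 + sqrt(5 + 2*z) (W(y, z) = 3 + sqrt(5 + z*2) = 3 + sqrt(5 + 2*z))
G(h, S) = (S + h)**2 (G(h, S) = (S + h)*(S + h) = (S + h)**2)
R(72, 29)*G(W(5, 7), f(-1)) = 29*(2 + (3 + sqrt(5 + 2*7)))**2 = 29*(2 + (3 + sqrt(5 + 14)))**2 = 29*(2 + (3 + sqrt(19)))**2 = 29*(5 + sqrt(19))**2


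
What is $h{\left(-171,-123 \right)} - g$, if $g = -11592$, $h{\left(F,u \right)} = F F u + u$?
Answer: $-3585174$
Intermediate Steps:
$h{\left(F,u \right)} = u + u F^{2}$ ($h{\left(F,u \right)} = F^{2} u + u = u F^{2} + u = u + u F^{2}$)
$h{\left(-171,-123 \right)} - g = - 123 \left(1 + \left(-171\right)^{2}\right) - -11592 = - 123 \left(1 + 29241\right) + 11592 = \left(-123\right) 29242 + 11592 = -3596766 + 11592 = -3585174$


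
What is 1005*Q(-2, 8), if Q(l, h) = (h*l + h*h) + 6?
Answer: 54270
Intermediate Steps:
Q(l, h) = 6 + h**2 + h*l (Q(l, h) = (h*l + h**2) + 6 = (h**2 + h*l) + 6 = 6 + h**2 + h*l)
1005*Q(-2, 8) = 1005*(6 + 8**2 + 8*(-2)) = 1005*(6 + 64 - 16) = 1005*54 = 54270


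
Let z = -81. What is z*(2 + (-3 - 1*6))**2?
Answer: -3969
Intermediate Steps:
z*(2 + (-3 - 1*6))**2 = -81*(2 + (-3 - 1*6))**2 = -81*(2 + (-3 - 6))**2 = -81*(2 - 9)**2 = -81*(-7)**2 = -81*49 = -3969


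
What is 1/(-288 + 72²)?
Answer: 1/4896 ≈ 0.00020425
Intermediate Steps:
1/(-288 + 72²) = 1/(-288 + 5184) = 1/4896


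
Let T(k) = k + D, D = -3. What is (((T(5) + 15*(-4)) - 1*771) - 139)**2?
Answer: 937024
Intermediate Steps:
T(k) = -3 + k (T(k) = k - 3 = -3 + k)
(((T(5) + 15*(-4)) - 1*771) - 139)**2 = ((((-3 + 5) + 15*(-4)) - 1*771) - 139)**2 = (((2 - 60) - 771) - 139)**2 = ((-58 - 771) - 139)**2 = (-829 - 139)**2 = (-968)**2 = 937024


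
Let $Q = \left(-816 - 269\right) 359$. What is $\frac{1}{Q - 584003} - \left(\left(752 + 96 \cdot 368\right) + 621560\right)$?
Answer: $- \frac{640224377521}{973518} \approx -6.5764 \cdot 10^{5}$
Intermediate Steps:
$Q = -389515$ ($Q = \left(-1085\right) 359 = -389515$)
$\frac{1}{Q - 584003} - \left(\left(752 + 96 \cdot 368\right) + 621560\right) = \frac{1}{-389515 - 584003} - \left(\left(752 + 96 \cdot 368\right) + 621560\right) = \frac{1}{-973518} - \left(\left(752 + 35328\right) + 621560\right) = - \frac{1}{973518} - \left(36080 + 621560\right) = - \frac{1}{973518} - 657640 = - \frac{640224377521}{973518}$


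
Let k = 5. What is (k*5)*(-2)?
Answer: -50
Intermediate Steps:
(k*5)*(-2) = (5*5)*(-2) = 25*(-2) = -50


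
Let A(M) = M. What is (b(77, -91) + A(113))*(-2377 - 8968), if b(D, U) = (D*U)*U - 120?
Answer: -7233912350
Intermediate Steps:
b(D, U) = -120 + D*U**2 (b(D, U) = D*U**2 - 120 = -120 + D*U**2)
(b(77, -91) + A(113))*(-2377 - 8968) = ((-120 + 77*(-91)**2) + 113)*(-2377 - 8968) = ((-120 + 77*8281) + 113)*(-11345) = ((-120 + 637637) + 113)*(-11345) = (637517 + 113)*(-11345) = 637630*(-11345) = -7233912350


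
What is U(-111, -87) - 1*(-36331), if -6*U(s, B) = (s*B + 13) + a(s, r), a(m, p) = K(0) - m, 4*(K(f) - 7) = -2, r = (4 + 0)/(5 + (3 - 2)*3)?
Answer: 138799/4 ≈ 34700.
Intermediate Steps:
r = ½ (r = 4/(5 + 1*3) = 4/(5 + 3) = 4/8 = 4*(⅛) = ½ ≈ 0.50000)
K(f) = 13/2 (K(f) = 7 + (¼)*(-2) = 7 - ½ = 13/2)
a(m, p) = 13/2 - m
U(s, B) = -13/4 + s/6 - B*s/6 (U(s, B) = -((s*B + 13) + (13/2 - s))/6 = -((B*s + 13) + (13/2 - s))/6 = -((13 + B*s) + (13/2 - s))/6 = -(39/2 - s + B*s)/6 = -13/4 + s/6 - B*s/6)
U(-111, -87) - 1*(-36331) = (-13/4 + (⅙)*(-111) - ⅙*(-87)*(-111)) - 1*(-36331) = (-13/4 - 37/2 - 3219/2) + 36331 = -6525/4 + 36331 = 138799/4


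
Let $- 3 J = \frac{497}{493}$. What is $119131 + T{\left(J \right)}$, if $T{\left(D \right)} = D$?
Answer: $\frac{176194252}{1479} \approx 1.1913 \cdot 10^{5}$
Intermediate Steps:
$J = - \frac{497}{1479}$ ($J = - \frac{497 \cdot \frac{1}{493}}{3} = \left(- \frac{1}{3}\right) \frac{497}{493} = - \frac{497}{1479} \approx -0.33604$)
$119131 + T{\left(J \right)} = 119131 - \frac{497}{1479} = \frac{176194252}{1479}$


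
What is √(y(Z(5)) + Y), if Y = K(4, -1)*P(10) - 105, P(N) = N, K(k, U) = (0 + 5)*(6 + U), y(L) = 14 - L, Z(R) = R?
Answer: √154 ≈ 12.410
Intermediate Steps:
K(k, U) = 30 + 5*U (K(k, U) = 5*(6 + U) = 30 + 5*U)
Y = 145 (Y = (30 + 5*(-1))*10 - 105 = (30 - 5)*10 - 105 = 25*10 - 105 = 250 - 105 = 145)
√(y(Z(5)) + Y) = √((14 - 1*5) + 145) = √((14 - 5) + 145) = √(9 + 145) = √154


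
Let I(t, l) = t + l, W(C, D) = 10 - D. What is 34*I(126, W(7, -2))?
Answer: 4692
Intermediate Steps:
I(t, l) = l + t
34*I(126, W(7, -2)) = 34*((10 - 1*(-2)) + 126) = 34*((10 + 2) + 126) = 34*(12 + 126) = 34*138 = 4692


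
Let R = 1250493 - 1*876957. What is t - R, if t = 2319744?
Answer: 1946208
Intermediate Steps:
R = 373536 (R = 1250493 - 876957 = 373536)
t - R = 2319744 - 1*373536 = 2319744 - 373536 = 1946208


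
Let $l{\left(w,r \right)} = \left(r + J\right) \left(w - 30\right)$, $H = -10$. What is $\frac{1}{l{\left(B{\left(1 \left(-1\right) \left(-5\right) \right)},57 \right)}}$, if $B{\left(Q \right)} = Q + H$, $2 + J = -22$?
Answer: $- \frac{1}{1155} \approx -0.0008658$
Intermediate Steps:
$J = -24$ ($J = -2 - 22 = -24$)
$B{\left(Q \right)} = -10 + Q$ ($B{\left(Q \right)} = Q - 10 = -10 + Q$)
$l{\left(w,r \right)} = \left(-30 + w\right) \left(-24 + r\right)$ ($l{\left(w,r \right)} = \left(r - 24\right) \left(w - 30\right) = \left(-24 + r\right) \left(-30 + w\right) = \left(-30 + w\right) \left(-24 + r\right)$)
$\frac{1}{l{\left(B{\left(1 \left(-1\right) \left(-5\right) \right)},57 \right)}} = \frac{1}{720 - 1710 - 24 \left(-10 + 1 \left(-1\right) \left(-5\right)\right) + 57 \left(-10 + 1 \left(-1\right) \left(-5\right)\right)} = \frac{1}{720 - 1710 - 24 \left(-10 - -5\right) + 57 \left(-10 - -5\right)} = \frac{1}{720 - 1710 - 24 \left(-10 + 5\right) + 57 \left(-10 + 5\right)} = \frac{1}{720 - 1710 - -120 + 57 \left(-5\right)} = \frac{1}{720 - 1710 + 120 - 285} = \frac{1}{-1155} = - \frac{1}{1155}$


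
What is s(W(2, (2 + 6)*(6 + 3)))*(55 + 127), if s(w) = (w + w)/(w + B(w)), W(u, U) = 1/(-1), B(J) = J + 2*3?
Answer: -91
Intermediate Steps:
B(J) = 6 + J (B(J) = J + 6 = 6 + J)
W(u, U) = -1
s(w) = 2*w/(6 + 2*w) (s(w) = (w + w)/(w + (6 + w)) = (2*w)/(6 + 2*w) = 2*w/(6 + 2*w))
s(W(2, (2 + 6)*(6 + 3)))*(55 + 127) = (-1/(3 - 1))*(55 + 127) = -1/2*182 = -1*½*182 = -½*182 = -91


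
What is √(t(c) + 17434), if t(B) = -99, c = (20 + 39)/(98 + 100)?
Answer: √17335 ≈ 131.66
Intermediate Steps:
c = 59/198 ≈ 0.29798
√(t(c) + 17434) = √(-99 + 17434) = √17335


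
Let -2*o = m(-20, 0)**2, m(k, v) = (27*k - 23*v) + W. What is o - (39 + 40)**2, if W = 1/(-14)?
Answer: -59615193/392 ≈ -1.5208e+5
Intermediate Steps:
W = -1/14 ≈ -0.071429
m(k, v) = -1/14 - 23*v + 27*k (m(k, v) = (27*k - 23*v) - 1/14 = (-23*v + 27*k) - 1/14 = -1/14 - 23*v + 27*k)
o = -57168721/392 (o = -(-1/14 - 23*0 + 27*(-20))**2/2 = -(-1/14 + 0 - 540)**2/2 = -(-7561/14)**2/2 = -1/2*57168721/196 = -57168721/392 ≈ -1.4584e+5)
o - (39 + 40)**2 = -57168721/392 - (39 + 40)**2 = -57168721/392 - 1*79**2 = -57168721/392 - 1*6241 = -57168721/392 - 6241 = -59615193/392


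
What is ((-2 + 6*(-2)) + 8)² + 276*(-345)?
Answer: -95184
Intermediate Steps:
((-2 + 6*(-2)) + 8)² + 276*(-345) = ((-2 - 12) + 8)² - 95220 = (-14 + 8)² - 95220 = (-6)² - 95220 = 36 - 95220 = -95184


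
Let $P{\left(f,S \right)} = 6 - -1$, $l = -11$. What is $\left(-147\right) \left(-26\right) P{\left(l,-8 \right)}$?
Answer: $26754$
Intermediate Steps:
$P{\left(f,S \right)} = 7$ ($P{\left(f,S \right)} = 6 + 1 = 7$)
$\left(-147\right) \left(-26\right) P{\left(l,-8 \right)} = \left(-147\right) \left(-26\right) 7 = 3822 \cdot 7 = 26754$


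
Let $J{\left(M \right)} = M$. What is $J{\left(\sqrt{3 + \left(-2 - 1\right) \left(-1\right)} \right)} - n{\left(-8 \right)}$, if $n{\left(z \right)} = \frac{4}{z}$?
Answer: $\frac{1}{2} + \sqrt{6} \approx 2.9495$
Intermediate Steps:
$J{\left(\sqrt{3 + \left(-2 - 1\right) \left(-1\right)} \right)} - n{\left(-8 \right)} = \sqrt{3 + \left(-2 - 1\right) \left(-1\right)} - \frac{4}{-8} = \sqrt{3 - -3} - 4 \left(- \frac{1}{8}\right) = \sqrt{3 + 3} - - \frac{1}{2} = \sqrt{6} + \frac{1}{2} = \frac{1}{2} + \sqrt{6}$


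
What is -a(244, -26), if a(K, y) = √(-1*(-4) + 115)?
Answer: -√119 ≈ -10.909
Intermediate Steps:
a(K, y) = √119 (a(K, y) = √(4 + 115) = √119)
-a(244, -26) = -√119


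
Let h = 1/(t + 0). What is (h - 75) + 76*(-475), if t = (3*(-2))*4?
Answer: -868201/24 ≈ -36175.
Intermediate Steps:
t = -24 (t = -6*4 = -24)
h = -1/24 (h = 1/(-24 + 0) = 1/(-24) = -1/24 ≈ -0.041667)
(h - 75) + 76*(-475) = (-1/24 - 75) + 76*(-475) = -1801/24 - 36100 = -868201/24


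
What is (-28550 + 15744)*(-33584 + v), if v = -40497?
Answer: 948681286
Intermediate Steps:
(-28550 + 15744)*(-33584 + v) = (-28550 + 15744)*(-33584 - 40497) = -12806*(-74081) = 948681286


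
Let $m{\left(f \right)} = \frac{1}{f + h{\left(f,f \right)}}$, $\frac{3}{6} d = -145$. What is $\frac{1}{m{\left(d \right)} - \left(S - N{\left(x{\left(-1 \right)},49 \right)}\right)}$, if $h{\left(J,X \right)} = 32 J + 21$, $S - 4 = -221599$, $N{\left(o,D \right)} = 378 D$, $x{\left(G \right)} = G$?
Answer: $\frac{9549}{2292877232} \approx 4.1646 \cdot 10^{-6}$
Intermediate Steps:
$d = -290$ ($d = 2 \left(-145\right) = -290$)
$S = -221595$ ($S = 4 - 221599 = -221595$)
$h{\left(J,X \right)} = 21 + 32 J$
$m{\left(f \right)} = \frac{1}{21 + 33 f}$ ($m{\left(f \right)} = \frac{1}{f + \left(21 + 32 f\right)} = \frac{1}{21 + 33 f}$)
$\frac{1}{m{\left(d \right)} - \left(S - N{\left(x{\left(-1 \right)},49 \right)}\right)} = \frac{1}{\frac{1}{3 \left(7 + 11 \left(-290\right)\right)} + \left(378 \cdot 49 - -221595\right)} = \frac{1}{\frac{1}{3 \left(7 - 3190\right)} + \left(18522 + 221595\right)} = \frac{1}{\frac{1}{3 \left(-3183\right)} + 240117} = \frac{1}{\frac{1}{3} \left(- \frac{1}{3183}\right) + 240117} = \frac{1}{- \frac{1}{9549} + 240117} = \frac{1}{\frac{2292877232}{9549}} = \frac{9549}{2292877232}$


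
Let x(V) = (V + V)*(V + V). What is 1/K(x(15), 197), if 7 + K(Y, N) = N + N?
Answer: 1/387 ≈ 0.0025840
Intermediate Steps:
x(V) = 4*V² (x(V) = (2*V)*(2*V) = 4*V²)
K(Y, N) = -7 + 2*N (K(Y, N) = -7 + (N + N) = -7 + 2*N)
1/K(x(15), 197) = 1/(-7 + 2*197) = 1/(-7 + 394) = 1/387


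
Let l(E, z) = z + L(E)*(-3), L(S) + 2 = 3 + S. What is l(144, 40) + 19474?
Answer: 19079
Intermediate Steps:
L(S) = 1 + S (L(S) = -2 + (3 + S) = 1 + S)
l(E, z) = -3 + z - 3*E (l(E, z) = z + (1 + E)*(-3) = z + (-3 - 3*E) = -3 + z - 3*E)
l(144, 40) + 19474 = (-3 + 40 - 3*144) + 19474 = (-3 + 40 - 432) + 19474 = -395 + 19474 = 19079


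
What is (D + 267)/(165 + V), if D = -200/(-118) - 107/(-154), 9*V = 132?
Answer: 7343025/4897354 ≈ 1.4994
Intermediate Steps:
V = 44/3 (V = (1/9)*132 = 44/3 ≈ 14.667)
D = 21713/9086 (D = -200*(-1/118) - 107*(-1/154) = 100/59 + 107/154 = 21713/9086 ≈ 2.3897)
(D + 267)/(165 + V) = (21713/9086 + 267)/(165 + 44/3) = (2447675/9086)/(539/3) = (3/539)*(2447675/9086) = 7343025/4897354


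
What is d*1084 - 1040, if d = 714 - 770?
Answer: -61744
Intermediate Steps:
d = -56
d*1084 - 1040 = -56*1084 - 1040 = -60704 - 1040 = -61744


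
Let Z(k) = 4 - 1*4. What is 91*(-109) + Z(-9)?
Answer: -9919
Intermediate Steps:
Z(k) = 0 (Z(k) = 4 - 4 = 0)
91*(-109) + Z(-9) = 91*(-109) + 0 = -9919 + 0 = -9919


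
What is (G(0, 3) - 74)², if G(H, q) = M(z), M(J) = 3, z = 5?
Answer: 5041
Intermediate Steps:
G(H, q) = 3
(G(0, 3) - 74)² = (3 - 74)² = (-71)² = 5041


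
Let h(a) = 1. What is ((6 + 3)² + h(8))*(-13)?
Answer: -1066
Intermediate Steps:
((6 + 3)² + h(8))*(-13) = ((6 + 3)² + 1)*(-13) = (9² + 1)*(-13) = (81 + 1)*(-13) = 82*(-13) = -1066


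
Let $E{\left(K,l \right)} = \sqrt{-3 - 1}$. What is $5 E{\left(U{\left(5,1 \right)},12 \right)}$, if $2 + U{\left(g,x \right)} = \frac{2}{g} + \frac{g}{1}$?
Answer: $10 i \approx 10.0 i$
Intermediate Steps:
$U{\left(g,x \right)} = -2 + g + \frac{2}{g}$ ($U{\left(g,x \right)} = -2 + \left(\frac{2}{g} + \frac{g}{1}\right) = -2 + \left(\frac{2}{g} + g 1\right) = -2 + \left(\frac{2}{g} + g\right) = -2 + \left(g + \frac{2}{g}\right) = -2 + g + \frac{2}{g}$)
$E{\left(K,l \right)} = 2 i$ ($E{\left(K,l \right)} = \sqrt{-4} = 2 i$)
$5 E{\left(U{\left(5,1 \right)},12 \right)} = 5 \cdot 2 i = 10 i$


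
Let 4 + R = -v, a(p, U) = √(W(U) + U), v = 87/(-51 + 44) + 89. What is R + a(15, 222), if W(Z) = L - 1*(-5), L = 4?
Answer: -564/7 + √231 ≈ -65.373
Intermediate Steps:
W(Z) = 9 (W(Z) = 4 - 1*(-5) = 4 + 5 = 9)
v = 536/7 (v = 87/(-7) + 89 = -⅐*87 + 89 = -87/7 + 89 = 536/7 ≈ 76.571)
a(p, U) = √(9 + U)
R = -564/7 (R = -4 - 1*536/7 = -4 - 536/7 = -564/7 ≈ -80.571)
R + a(15, 222) = -564/7 + √(9 + 222) = -564/7 + √231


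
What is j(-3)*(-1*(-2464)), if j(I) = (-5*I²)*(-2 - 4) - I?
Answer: 672672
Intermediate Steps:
j(I) = -I + 30*I² (j(I) = -5*I²*(-6) - I = 30*I² - I = -I + 30*I²)
j(-3)*(-1*(-2464)) = (-3*(-1 + 30*(-3)))*(-1*(-2464)) = -3*(-1 - 90)*2464 = -3*(-91)*2464 = 273*2464 = 672672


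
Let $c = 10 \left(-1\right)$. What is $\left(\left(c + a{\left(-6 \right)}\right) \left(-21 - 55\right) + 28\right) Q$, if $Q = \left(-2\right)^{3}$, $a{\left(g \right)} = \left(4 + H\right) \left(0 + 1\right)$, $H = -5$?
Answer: $-6912$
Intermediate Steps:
$a{\left(g \right)} = -1$ ($a{\left(g \right)} = \left(4 - 5\right) \left(0 + 1\right) = \left(-1\right) 1 = -1$)
$Q = -8$
$c = -10$
$\left(\left(c + a{\left(-6 \right)}\right) \left(-21 - 55\right) + 28\right) Q = \left(\left(-10 - 1\right) \left(-21 - 55\right) + 28\right) \left(-8\right) = \left(\left(-11\right) \left(-76\right) + 28\right) \left(-8\right) = \left(836 + 28\right) \left(-8\right) = 864 \left(-8\right) = -6912$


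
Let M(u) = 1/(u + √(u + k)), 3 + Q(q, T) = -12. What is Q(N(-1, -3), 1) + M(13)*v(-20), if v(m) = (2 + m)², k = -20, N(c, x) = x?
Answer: 393/44 - 81*I*√7/44 ≈ 8.9318 - 4.8706*I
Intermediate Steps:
Q(q, T) = -15 (Q(q, T) = -3 - 12 = -15)
M(u) = 1/(u + √(-20 + u)) (M(u) = 1/(u + √(u - 20)) = 1/(u + √(-20 + u)))
Q(N(-1, -3), 1) + M(13)*v(-20) = -15 + (2 - 20)²/(13 + √(-20 + 13)) = -15 + (-18)²/(13 + √(-7)) = -15 + 324/(13 + I*√7)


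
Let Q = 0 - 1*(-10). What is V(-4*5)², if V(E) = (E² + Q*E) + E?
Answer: 32400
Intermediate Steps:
Q = 10 (Q = 0 + 10 = 10)
V(E) = E² + 11*E (V(E) = (E² + 10*E) + E = E² + 11*E)
V(-4*5)² = ((-4*5)*(11 - 4*5))² = (-20*(11 - 20))² = (-20*(-9))² = 180² = 32400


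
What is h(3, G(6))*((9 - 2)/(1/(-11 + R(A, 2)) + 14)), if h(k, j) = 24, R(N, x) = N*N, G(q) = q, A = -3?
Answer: 112/9 ≈ 12.444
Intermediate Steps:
R(N, x) = N**2
h(3, G(6))*((9 - 2)/(1/(-11 + R(A, 2)) + 14)) = 24*((9 - 2)/(1/(-11 + (-3)**2) + 14)) = 24*(7/(1/(-11 + 9) + 14)) = 24*(7/(1/(-2) + 14)) = 24*(7/(-1/2 + 14)) = 24*(7/(27/2)) = 24*(7*(2/27)) = 24*(14/27) = 112/9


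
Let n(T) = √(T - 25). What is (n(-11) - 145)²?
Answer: 20989 - 1740*I ≈ 20989.0 - 1740.0*I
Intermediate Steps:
n(T) = √(-25 + T)
(n(-11) - 145)² = (√(-25 - 11) - 145)² = (√(-36) - 145)² = (6*I - 145)² = (-145 + 6*I)²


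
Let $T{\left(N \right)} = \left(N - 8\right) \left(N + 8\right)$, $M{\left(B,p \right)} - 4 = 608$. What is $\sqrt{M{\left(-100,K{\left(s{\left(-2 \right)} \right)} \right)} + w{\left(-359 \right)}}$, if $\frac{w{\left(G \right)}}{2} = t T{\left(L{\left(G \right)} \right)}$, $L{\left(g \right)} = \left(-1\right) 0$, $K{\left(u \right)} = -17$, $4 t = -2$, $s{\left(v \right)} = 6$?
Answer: $26$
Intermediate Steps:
$t = - \frac{1}{2}$ ($t = \frac{1}{4} \left(-2\right) = - \frac{1}{2} \approx -0.5$)
$L{\left(g \right)} = 0$
$M{\left(B,p \right)} = 612$ ($M{\left(B,p \right)} = 4 + 608 = 612$)
$T{\left(N \right)} = \left(-8 + N\right) \left(8 + N\right)$
$w{\left(G \right)} = 64$ ($w{\left(G \right)} = 2 \left(- \frac{-64 + 0^{2}}{2}\right) = 2 \left(- \frac{-64 + 0}{2}\right) = 2 \left(\left(- \frac{1}{2}\right) \left(-64\right)\right) = 2 \cdot 32 = 64$)
$\sqrt{M{\left(-100,K{\left(s{\left(-2 \right)} \right)} \right)} + w{\left(-359 \right)}} = \sqrt{612 + 64} = \sqrt{676} = 26$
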